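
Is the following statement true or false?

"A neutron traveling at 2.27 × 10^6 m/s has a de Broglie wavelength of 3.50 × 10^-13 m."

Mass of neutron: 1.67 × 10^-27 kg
False

The claim is incorrect.

Using λ = h/(mv):
λ = (6.626 × 10^-34 J·s) / (1.67 × 10^-27 kg × 2.27 × 10^6 m/s)
λ = 1.75 × 10^-13 m

The actual wavelength differs from the claimed 3.50 × 10^-13 m.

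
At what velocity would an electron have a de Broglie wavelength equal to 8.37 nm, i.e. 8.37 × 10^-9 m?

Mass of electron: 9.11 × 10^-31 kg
8.69 × 10^4 m/s

From λ = h/(mv), solve for v:

v = h/(mλ)
v = (6.626 × 10^-34 J·s) / (9.11 × 10^-31 kg × 8.37 × 10^-9 m)
v = 8.69 × 10^4 m/s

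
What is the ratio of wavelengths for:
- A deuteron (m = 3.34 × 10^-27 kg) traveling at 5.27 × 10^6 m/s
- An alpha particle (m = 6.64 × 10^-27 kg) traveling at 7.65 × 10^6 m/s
λ₁/λ₂ = 2.89

Using λ = h/(mv):

λ₁ = h/(m₁v₁) = 3.76 × 10^-14 m
λ₂ = h/(m₂v₂) = 1.30 × 10^-14 m

Ratio λ₁/λ₂ = (m₂v₂)/(m₁v₁)
         = (6.64 × 10^-27 kg × 7.65 × 10^6 m/s) / (3.34 × 10^-27 kg × 5.27 × 10^6 m/s)
         = 2.89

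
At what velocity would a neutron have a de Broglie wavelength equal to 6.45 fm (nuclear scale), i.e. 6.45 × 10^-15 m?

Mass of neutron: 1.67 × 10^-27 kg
6.15 × 10^7 m/s

From λ = h/(mv), solve for v:

v = h/(mλ)
v = (6.626 × 10^-34 J·s) / (1.67 × 10^-27 kg × 6.45 × 10^-15 m)
v = 6.15 × 10^7 m/s

Note: This velocity is 20.5% of the speed of light, so relativistic corrections would be needed for a more accurate calculation.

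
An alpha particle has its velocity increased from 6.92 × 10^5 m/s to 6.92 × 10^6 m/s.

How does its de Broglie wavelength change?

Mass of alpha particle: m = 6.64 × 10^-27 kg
The wavelength decreases by a factor of 10.

Using λ = h/(mv):

Initial wavelength: λ₁ = h/(mv₁) = 1.44 × 10^-13 m
Final wavelength: λ₂ = h/(mv₂) = 1.44 × 10^-14 m

Since λ ∝ 1/v, when velocity increases by a factor of 10, the wavelength decreases by a factor of 10.

λ₂/λ₁ = v₁/v₂ = 1/10

The wavelength decreases by a factor of 10.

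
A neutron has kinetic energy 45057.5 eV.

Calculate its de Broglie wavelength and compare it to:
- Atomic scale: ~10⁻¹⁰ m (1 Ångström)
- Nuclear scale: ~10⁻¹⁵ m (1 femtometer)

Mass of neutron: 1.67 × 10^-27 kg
λ = 1.35 × 10^-13 m, which is between nuclear and atomic scales.

Using λ = h/√(2mKE):

KE = 45057.5 eV = 7.219 × 10^-15 J

λ = h/√(2mKE)
λ = (6.626 × 10^-34 J·s) / √(2 × 1.67 × 10^-27 kg × 7.219 × 10^-15 J)
λ = 1.35 × 10^-13 m

Comparison:
- Atomic scale (10⁻¹⁰ m): λ is 0.0013× this size
- Nuclear scale (10⁻¹⁵ m): λ is 1.3e+02× this size

The wavelength is between nuclear and atomic scales.

This wavelength is appropriate for probing atomic structure but too large for nuclear physics experiments.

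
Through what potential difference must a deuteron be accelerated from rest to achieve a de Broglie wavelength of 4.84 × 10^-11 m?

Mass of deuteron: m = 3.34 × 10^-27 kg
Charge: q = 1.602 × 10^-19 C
1.75 × 10^-1 V

From λ = h/√(2mqV), we solve for V:

λ² = h²/(2mqV)
V = h²/(2mqλ²)
V = (6.626 × 10^-34 J·s)² / (2 × 3.34 × 10^-27 kg × 1.602 × 10^-19 C × (4.84 × 10^-11 m)²)
V = 1.75 × 10^-1 V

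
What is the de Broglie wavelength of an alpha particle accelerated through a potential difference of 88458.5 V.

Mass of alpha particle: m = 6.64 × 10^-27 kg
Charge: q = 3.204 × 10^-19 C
3.42 × 10^-14 m

When a particle is accelerated through voltage V, it gains kinetic energy KE = qV.

The de Broglie wavelength is then λ = h/√(2mqV):

λ = h/√(2mqV)
λ = (6.626 × 10^-34 J·s) / √(2 × 6.64 × 10^-27 kg × 3.204 × 10^-19 C × 88458.5 V)
λ = 3.42 × 10^-14 m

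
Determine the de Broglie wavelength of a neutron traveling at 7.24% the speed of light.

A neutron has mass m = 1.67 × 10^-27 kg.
1.83 × 10^-14 m

Using the de Broglie relation λ = h/(mv):

v = 7.24% × c = 2.170 × 10^7 m/s

λ = h/(mv)
λ = (6.626 × 10^-34 J·s) / (1.67 × 10^-27 kg × 2.170 × 10^7 m/s)
λ = 1.83 × 10^-14 m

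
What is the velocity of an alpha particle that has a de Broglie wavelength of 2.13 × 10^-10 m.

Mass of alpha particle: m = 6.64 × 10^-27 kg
4.68 × 10^2 m/s

From the de Broglie relation λ = h/(mv), we solve for v:

v = h/(mλ)
v = (6.626 × 10^-34 J·s) / (6.64 × 10^-27 kg × 2.13 × 10^-10 m)
v = 4.68 × 10^2 m/s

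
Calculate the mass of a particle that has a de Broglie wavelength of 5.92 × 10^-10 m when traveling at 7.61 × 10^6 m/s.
1.47 × 10^-31 kg

From the de Broglie relation λ = h/(mv), we solve for m:

m = h/(λv)
m = (6.626 × 10^-34 J·s) / (5.92 × 10^-10 m × 7.61 × 10^6 m/s)
m = 1.47 × 10^-31 kg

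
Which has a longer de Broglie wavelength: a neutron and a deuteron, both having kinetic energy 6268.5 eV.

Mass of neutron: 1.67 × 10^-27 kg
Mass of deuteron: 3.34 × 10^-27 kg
The neutron has the longer wavelength.

Using λ = h/√(2mKE):

For neutron: λ₁ = h/√(2m₁KE) = 3.62 × 10^-13 m
For deuteron: λ₂ = h/√(2m₂KE) = 2.56 × 10^-13 m

Since λ ∝ 1/√m at constant kinetic energy, the lighter particle has the longer wavelength.

The neutron has the longer de Broglie wavelength.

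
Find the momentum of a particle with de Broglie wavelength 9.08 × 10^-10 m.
7.30 × 10^-25 kg·m/s

From the de Broglie relation λ = h/p, we solve for p:

p = h/λ
p = (6.626 × 10^-34 J·s) / (9.08 × 10^-10 m)
p = 7.30 × 10^-25 kg·m/s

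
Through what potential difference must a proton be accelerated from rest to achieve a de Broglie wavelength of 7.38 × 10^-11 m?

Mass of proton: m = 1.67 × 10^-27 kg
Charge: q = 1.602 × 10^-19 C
1.51 × 10^-1 V

From λ = h/√(2mqV), we solve for V:

λ² = h²/(2mqV)
V = h²/(2mqλ²)
V = (6.626 × 10^-34 J·s)² / (2 × 1.67 × 10^-27 kg × 1.602 × 10^-19 C × (7.38 × 10^-11 m)²)
V = 1.51 × 10^-1 V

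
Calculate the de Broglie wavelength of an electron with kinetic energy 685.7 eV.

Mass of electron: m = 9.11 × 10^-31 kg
4.68 × 10^-11 m

Using λ = h/√(2mKE):

First convert KE to Joules: KE = 685.7 eV = 1.099 × 10^-16 J

λ = h/√(2mKE)
λ = (6.626 × 10^-34 J·s) / √(2 × 9.11 × 10^-31 kg × 1.099 × 10^-16 J)
λ = 4.68 × 10^-11 m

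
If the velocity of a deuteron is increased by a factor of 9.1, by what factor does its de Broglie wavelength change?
The wavelength decreases by a factor of 9.1.

From λ = h/(mv), the wavelength is inversely proportional to velocity:

λ ∝ 1/v

If v → 9.1v, then λ → λ/9.1

When velocity is increased by a factor of 9.1, the wavelength decreases by a factor of 9.1.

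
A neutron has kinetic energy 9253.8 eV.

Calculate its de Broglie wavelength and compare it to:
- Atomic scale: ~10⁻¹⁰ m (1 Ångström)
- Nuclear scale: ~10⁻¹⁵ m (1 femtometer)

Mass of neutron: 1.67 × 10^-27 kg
λ = 2.98 × 10^-13 m, which is between nuclear and atomic scales.

Using λ = h/√(2mKE):

KE = 9253.8 eV = 1.483 × 10^-15 J

λ = h/√(2mKE)
λ = (6.626 × 10^-34 J·s) / √(2 × 1.67 × 10^-27 kg × 1.483 × 10^-15 J)
λ = 2.98 × 10^-13 m

Comparison:
- Atomic scale (10⁻¹⁰ m): λ is 0.003× this size
- Nuclear scale (10⁻¹⁵ m): λ is 3e+02× this size

The wavelength is between nuclear and atomic scales.

This wavelength is appropriate for probing atomic structure but too large for nuclear physics experiments.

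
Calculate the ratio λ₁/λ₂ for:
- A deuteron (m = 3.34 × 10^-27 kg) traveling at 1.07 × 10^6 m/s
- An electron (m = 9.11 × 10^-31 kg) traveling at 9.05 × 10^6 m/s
λ₁/λ₂ = 2.31 × 10^-3

Using λ = h/(mv):

λ₁ = h/(m₁v₁) = 1.85 × 10^-13 m
λ₂ = h/(m₂v₂) = 8.04 × 10^-11 m

Ratio λ₁/λ₂ = (m₂v₂)/(m₁v₁)
         = (9.11 × 10^-31 kg × 9.05 × 10^6 m/s) / (3.34 × 10^-27 kg × 1.07 × 10^6 m/s)
         = 2.31 × 10^-3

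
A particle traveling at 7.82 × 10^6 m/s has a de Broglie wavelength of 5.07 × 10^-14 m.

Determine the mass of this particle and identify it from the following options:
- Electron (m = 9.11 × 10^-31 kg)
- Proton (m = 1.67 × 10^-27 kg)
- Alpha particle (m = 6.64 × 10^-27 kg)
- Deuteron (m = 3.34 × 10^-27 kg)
The particle is a proton.

From λ = h/(mv), solve for mass:

m = h/(λv)
m = (6.626 × 10^-34 J·s) / (5.07 × 10^-14 m × 7.82 × 10^6 m/s)
m = 1.67 × 10^-27 kg

Comparing with the listed masses, this is closest to a proton.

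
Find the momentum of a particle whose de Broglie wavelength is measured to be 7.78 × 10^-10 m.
8.52 × 10^-25 kg·m/s

From the de Broglie relation λ = h/p, we solve for p:

p = h/λ
p = (6.626 × 10^-34 J·s) / (7.78 × 10^-10 m)
p = 8.52 × 10^-25 kg·m/s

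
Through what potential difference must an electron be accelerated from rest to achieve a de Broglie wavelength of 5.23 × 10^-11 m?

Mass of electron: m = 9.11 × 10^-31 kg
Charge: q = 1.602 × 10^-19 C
550 V

From λ = h/√(2mqV), we solve for V:

λ² = h²/(2mqV)
V = h²/(2mqλ²)
V = (6.626 × 10^-34 J·s)² / (2 × 9.11 × 10^-31 kg × 1.602 × 10^-19 C × (5.23 × 10^-11 m)²)
V = 550 V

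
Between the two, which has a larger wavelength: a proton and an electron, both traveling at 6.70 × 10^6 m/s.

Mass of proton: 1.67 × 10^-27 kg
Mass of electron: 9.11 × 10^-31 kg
The electron has the longer wavelength.

Using λ = h/(mv), since both particles have the same velocity, the wavelength depends only on mass.

For proton: λ₁ = h/(m₁v) = 5.92 × 10^-14 m
For electron: λ₂ = h/(m₂v) = 1.09 × 10^-10 m

Since λ ∝ 1/m at constant velocity, the lighter particle has the longer wavelength.

The electron has the longer de Broglie wavelength.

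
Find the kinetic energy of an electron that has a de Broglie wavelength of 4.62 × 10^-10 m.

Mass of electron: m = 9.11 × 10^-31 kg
1.13 × 10^-18 J (or 7.05 eV)

From λ = h/√(2mKE), we solve for KE:

λ² = h²/(2mKE)
KE = h²/(2mλ²)
KE = (6.626 × 10^-34 J·s)² / (2 × 9.11 × 10^-31 kg × (4.62 × 10^-10 m)²)
KE = 1.13 × 10^-18 J
KE = 7.05 eV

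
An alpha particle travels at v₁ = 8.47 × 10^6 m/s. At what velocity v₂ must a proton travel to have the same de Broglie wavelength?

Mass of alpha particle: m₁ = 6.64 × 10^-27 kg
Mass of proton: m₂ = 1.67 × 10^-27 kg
v₂ = 3.37 × 10^7 m/s

For equal de Broglie wavelengths: λ₁ = λ₂

h/(m₁v₁) = h/(m₂v₂)
m₁v₁ = m₂v₂
v₂ = v₁ · (m₁/m₂)

v₂ = 8.47 × 10^6 m/s × (6.64 × 10^-27 kg / 1.67 × 10^-27 kg)
v₂ = 3.37 × 10^7 m/s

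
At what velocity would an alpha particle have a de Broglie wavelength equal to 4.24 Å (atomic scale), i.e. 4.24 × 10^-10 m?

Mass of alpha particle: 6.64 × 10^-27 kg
2.35 × 10^2 m/s

From λ = h/(mv), solve for v:

v = h/(mλ)
v = (6.626 × 10^-34 J·s) / (6.64 × 10^-27 kg × 4.24 × 10^-10 m)
v = 2.35 × 10^2 m/s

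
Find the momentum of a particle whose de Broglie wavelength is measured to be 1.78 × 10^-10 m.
3.72 × 10^-24 kg·m/s

From the de Broglie relation λ = h/p, we solve for p:

p = h/λ
p = (6.626 × 10^-34 J·s) / (1.78 × 10^-10 m)
p = 3.72 × 10^-24 kg·m/s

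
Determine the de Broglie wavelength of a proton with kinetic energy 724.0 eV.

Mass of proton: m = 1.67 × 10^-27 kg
1.06 × 10^-12 m

Using λ = h/√(2mKE):

First convert KE to Joules: KE = 724.0 eV = 1.160 × 10^-16 J

λ = h/√(2mKE)
λ = (6.626 × 10^-34 J·s) / √(2 × 1.67 × 10^-27 kg × 1.160 × 10^-16 J)
λ = 1.06 × 10^-12 m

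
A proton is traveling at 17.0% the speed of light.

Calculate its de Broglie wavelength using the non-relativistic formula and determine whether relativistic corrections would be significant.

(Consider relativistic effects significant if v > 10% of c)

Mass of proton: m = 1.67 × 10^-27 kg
Yes, relativistic corrections are needed.

Using the non-relativistic de Broglie formula λ = h/(mv):

v = 17.0% × c = 5.096 × 10^7 m/s

λ = h/(mv)
λ = (6.626 × 10^-34 J·s) / (1.67 × 10^-27 kg × 5.096 × 10^7 m/s)
λ = 7.79 × 10^-15 m

Since v = 17.0% of c > 10% of c, relativistic corrections ARE significant and the actual wavelength would differ from this non-relativistic estimate.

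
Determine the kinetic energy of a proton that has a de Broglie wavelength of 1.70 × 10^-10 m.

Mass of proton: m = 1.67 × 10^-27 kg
4.55 × 10^-21 J (or 0.0284 eV)

From λ = h/√(2mKE), we solve for KE:

λ² = h²/(2mKE)
KE = h²/(2mλ²)
KE = (6.626 × 10^-34 J·s)² / (2 × 1.67 × 10^-27 kg × (1.70 × 10^-10 m)²)
KE = 4.55 × 10^-21 J
KE = 0.0284 eV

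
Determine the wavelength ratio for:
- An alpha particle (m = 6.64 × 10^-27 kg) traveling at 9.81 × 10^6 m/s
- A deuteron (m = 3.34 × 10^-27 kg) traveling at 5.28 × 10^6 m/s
λ₁/λ₂ = 0.271

Using λ = h/(mv):

λ₁ = h/(m₁v₁) = 1.02 × 10^-14 m
λ₂ = h/(m₂v₂) = 3.76 × 10^-14 m

Ratio λ₁/λ₂ = (m₂v₂)/(m₁v₁)
         = (3.34 × 10^-27 kg × 5.28 × 10^6 m/s) / (6.64 × 10^-27 kg × 9.81 × 10^6 m/s)
         = 0.271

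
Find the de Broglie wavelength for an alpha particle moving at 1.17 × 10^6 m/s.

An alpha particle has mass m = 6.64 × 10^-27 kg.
8.53 × 10^-14 m

Using the de Broglie relation λ = h/(mv):

λ = h/(mv)
λ = (6.626 × 10^-34 J·s) / (6.64 × 10^-27 kg × 1.17 × 10^6 m/s)
λ = 8.53 × 10^-14 m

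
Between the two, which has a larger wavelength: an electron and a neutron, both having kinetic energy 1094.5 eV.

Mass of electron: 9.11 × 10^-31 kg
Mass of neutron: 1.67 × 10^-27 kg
The electron has the longer wavelength.

Using λ = h/√(2mKE):

For electron: λ₁ = h/√(2m₁KE) = 3.71 × 10^-11 m
For neutron: λ₂ = h/√(2m₂KE) = 8.66 × 10^-13 m

Since λ ∝ 1/√m at constant kinetic energy, the lighter particle has the longer wavelength.

The electron has the longer de Broglie wavelength.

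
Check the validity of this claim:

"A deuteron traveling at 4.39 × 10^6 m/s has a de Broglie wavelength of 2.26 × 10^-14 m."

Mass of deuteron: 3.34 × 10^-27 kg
False

The claim is incorrect.

Using λ = h/(mv):
λ = (6.626 × 10^-34 J·s) / (3.34 × 10^-27 kg × 4.39 × 10^6 m/s)
λ = 4.52 × 10^-14 m

The actual wavelength differs from the claimed 2.26 × 10^-14 m.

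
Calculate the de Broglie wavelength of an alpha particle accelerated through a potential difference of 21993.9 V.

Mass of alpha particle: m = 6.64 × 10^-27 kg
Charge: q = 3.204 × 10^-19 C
6.85 × 10^-14 m

When a particle is accelerated through voltage V, it gains kinetic energy KE = qV.

The de Broglie wavelength is then λ = h/√(2mqV):

λ = h/√(2mqV)
λ = (6.626 × 10^-34 J·s) / √(2 × 6.64 × 10^-27 kg × 3.204 × 10^-19 C × 21993.9 V)
λ = 6.85 × 10^-14 m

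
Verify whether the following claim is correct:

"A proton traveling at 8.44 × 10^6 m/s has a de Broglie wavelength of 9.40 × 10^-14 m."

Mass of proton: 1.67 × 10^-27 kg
False

The claim is incorrect.

Using λ = h/(mv):
λ = (6.626 × 10^-34 J·s) / (1.67 × 10^-27 kg × 8.44 × 10^6 m/s)
λ = 4.70 × 10^-14 m

The actual wavelength differs from the claimed 9.40 × 10^-14 m.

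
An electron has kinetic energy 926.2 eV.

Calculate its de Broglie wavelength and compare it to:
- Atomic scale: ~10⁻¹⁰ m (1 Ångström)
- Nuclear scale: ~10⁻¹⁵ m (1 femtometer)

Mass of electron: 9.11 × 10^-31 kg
λ = 4.03 × 10^-11 m, which is between nuclear and atomic scales.

Using λ = h/√(2mKE):

KE = 926.2 eV = 1.484 × 10^-16 J

λ = h/√(2mKE)
λ = (6.626 × 10^-34 J·s) / √(2 × 9.11 × 10^-31 kg × 1.484 × 10^-16 J)
λ = 4.03 × 10^-11 m

Comparison:
- Atomic scale (10⁻¹⁰ m): λ is 0.4× this size
- Nuclear scale (10⁻¹⁵ m): λ is 4e+04× this size

The wavelength is between nuclear and atomic scales.

This wavelength is appropriate for probing atomic structure but too large for nuclear physics experiments.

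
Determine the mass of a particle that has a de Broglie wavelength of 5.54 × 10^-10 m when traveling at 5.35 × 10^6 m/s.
2.24 × 10^-31 kg

From the de Broglie relation λ = h/(mv), we solve for m:

m = h/(λv)
m = (6.626 × 10^-34 J·s) / (5.54 × 10^-10 m × 5.35 × 10^6 m/s)
m = 2.24 × 10^-31 kg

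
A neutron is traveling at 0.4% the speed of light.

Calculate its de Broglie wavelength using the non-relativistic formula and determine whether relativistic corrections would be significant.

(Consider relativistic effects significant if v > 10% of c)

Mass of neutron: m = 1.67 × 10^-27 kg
No, relativistic corrections are not needed.

Using the non-relativistic de Broglie formula λ = h/(mv):

v = 0.4% × c = 1.199 × 10^6 m/s

λ = h/(mv)
λ = (6.626 × 10^-34 J·s) / (1.67 × 10^-27 kg × 1.199 × 10^6 m/s)
λ = 3.31 × 10^-13 m

Since v = 0.4% of c < 10% of c, relativistic corrections are NOT significant and this non-relativistic result is a good approximation.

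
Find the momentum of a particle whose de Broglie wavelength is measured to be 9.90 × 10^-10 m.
6.69 × 10^-25 kg·m/s

From the de Broglie relation λ = h/p, we solve for p:

p = h/λ
p = (6.626 × 10^-34 J·s) / (9.90 × 10^-10 m)
p = 6.69 × 10^-25 kg·m/s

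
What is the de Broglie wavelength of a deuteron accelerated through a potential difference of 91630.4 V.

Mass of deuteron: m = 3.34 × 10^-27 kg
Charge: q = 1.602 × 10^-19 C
6.69 × 10^-14 m

When a particle is accelerated through voltage V, it gains kinetic energy KE = qV.

The de Broglie wavelength is then λ = h/√(2mqV):

λ = h/√(2mqV)
λ = (6.626 × 10^-34 J·s) / √(2 × 3.34 × 10^-27 kg × 1.602 × 10^-19 C × 91630.4 V)
λ = 6.69 × 10^-14 m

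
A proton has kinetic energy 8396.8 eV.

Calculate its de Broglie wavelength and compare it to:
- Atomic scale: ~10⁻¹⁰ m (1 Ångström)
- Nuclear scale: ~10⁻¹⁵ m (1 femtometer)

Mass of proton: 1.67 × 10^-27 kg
λ = 3.13 × 10^-13 m, which is between nuclear and atomic scales.

Using λ = h/√(2mKE):

KE = 8396.8 eV = 1.345 × 10^-15 J

λ = h/√(2mKE)
λ = (6.626 × 10^-34 J·s) / √(2 × 1.67 × 10^-27 kg × 1.345 × 10^-15 J)
λ = 3.13 × 10^-13 m

Comparison:
- Atomic scale (10⁻¹⁰ m): λ is 0.0031× this size
- Nuclear scale (10⁻¹⁵ m): λ is 3.1e+02× this size

The wavelength is between nuclear and atomic scales.

This wavelength is appropriate for probing atomic structure but too large for nuclear physics experiments.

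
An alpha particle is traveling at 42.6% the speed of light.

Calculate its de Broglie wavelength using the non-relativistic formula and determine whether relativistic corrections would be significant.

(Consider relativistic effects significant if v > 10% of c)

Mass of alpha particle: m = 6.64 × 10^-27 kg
Yes, relativistic corrections are needed.

Using the non-relativistic de Broglie formula λ = h/(mv):

v = 42.6% × c = 1.277 × 10^8 m/s

λ = h/(mv)
λ = (6.626 × 10^-34 J·s) / (6.64 × 10^-27 kg × 1.277 × 10^8 m/s)
λ = 7.81 × 10^-16 m

Since v = 42.6% of c > 10% of c, relativistic corrections ARE significant and the actual wavelength would differ from this non-relativistic estimate.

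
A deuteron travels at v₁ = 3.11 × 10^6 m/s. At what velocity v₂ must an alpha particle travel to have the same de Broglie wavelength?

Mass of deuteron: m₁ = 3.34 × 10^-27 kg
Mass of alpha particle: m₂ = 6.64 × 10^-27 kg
v₂ = 1.56 × 10^6 m/s

For equal de Broglie wavelengths: λ₁ = λ₂

h/(m₁v₁) = h/(m₂v₂)
m₁v₁ = m₂v₂
v₂ = v₁ · (m₁/m₂)

v₂ = 3.11 × 10^6 m/s × (3.34 × 10^-27 kg / 6.64 × 10^-27 kg)
v₂ = 1.56 × 10^6 m/s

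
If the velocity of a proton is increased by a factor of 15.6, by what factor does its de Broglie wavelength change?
The wavelength decreases by a factor of 15.6.

From λ = h/(mv), the wavelength is inversely proportional to velocity:

λ ∝ 1/v

If v → 15.6v, then λ → λ/15.6

When velocity is increased by a factor of 15.6, the wavelength decreases by a factor of 15.6.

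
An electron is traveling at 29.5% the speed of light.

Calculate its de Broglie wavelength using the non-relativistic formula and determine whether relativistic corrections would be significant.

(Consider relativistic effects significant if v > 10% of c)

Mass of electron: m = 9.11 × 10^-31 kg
Yes, relativistic corrections are needed.

Using the non-relativistic de Broglie formula λ = h/(mv):

v = 29.5% × c = 8.844 × 10^7 m/s

λ = h/(mv)
λ = (6.626 × 10^-34 J·s) / (9.11 × 10^-31 kg × 8.844 × 10^7 m/s)
λ = 8.22 × 10^-12 m

Since v = 29.5% of c > 10% of c, relativistic corrections ARE significant and the actual wavelength would differ from this non-relativistic estimate.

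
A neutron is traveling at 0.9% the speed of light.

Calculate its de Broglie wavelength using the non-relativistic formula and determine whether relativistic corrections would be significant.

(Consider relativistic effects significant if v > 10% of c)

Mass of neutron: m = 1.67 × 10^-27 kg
No, relativistic corrections are not needed.

Using the non-relativistic de Broglie formula λ = h/(mv):

v = 0.9% × c = 2.698 × 10^6 m/s

λ = h/(mv)
λ = (6.626 × 10^-34 J·s) / (1.67 × 10^-27 kg × 2.698 × 10^6 m/s)
λ = 1.47 × 10^-13 m

Since v = 0.9% of c < 10% of c, relativistic corrections are NOT significant and this non-relativistic result is a good approximation.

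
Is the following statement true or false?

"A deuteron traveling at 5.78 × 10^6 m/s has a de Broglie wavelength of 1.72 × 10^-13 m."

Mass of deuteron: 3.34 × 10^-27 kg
False

The claim is incorrect.

Using λ = h/(mv):
λ = (6.626 × 10^-34 J·s) / (3.34 × 10^-27 kg × 5.78 × 10^6 m/s)
λ = 3.43 × 10^-14 m

The actual wavelength differs from the claimed 1.72 × 10^-13 m.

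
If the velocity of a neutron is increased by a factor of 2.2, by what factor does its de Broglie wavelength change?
The wavelength decreases by a factor of 2.2.

From λ = h/(mv), the wavelength is inversely proportional to velocity:

λ ∝ 1/v

If v → 2.2v, then λ → λ/2.2

When velocity is increased by a factor of 2.2, the wavelength decreases by a factor of 2.2.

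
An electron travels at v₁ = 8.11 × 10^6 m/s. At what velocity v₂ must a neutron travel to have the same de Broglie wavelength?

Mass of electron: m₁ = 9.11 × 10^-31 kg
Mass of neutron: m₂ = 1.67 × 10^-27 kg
v₂ = 4.42 × 10^3 m/s

For equal de Broglie wavelengths: λ₁ = λ₂

h/(m₁v₁) = h/(m₂v₂)
m₁v₁ = m₂v₂
v₂ = v₁ · (m₁/m₂)

v₂ = 8.11 × 10^6 m/s × (9.11 × 10^-31 kg / 1.67 × 10^-27 kg)
v₂ = 4.42 × 10^3 m/s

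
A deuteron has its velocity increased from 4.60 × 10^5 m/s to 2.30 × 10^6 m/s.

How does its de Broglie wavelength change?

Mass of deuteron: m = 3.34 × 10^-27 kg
The wavelength decreases by a factor of 5.

Using λ = h/(mv):

Initial wavelength: λ₁ = h/(mv₁) = 4.31 × 10^-13 m
Final wavelength: λ₂ = h/(mv₂) = 8.63 × 10^-14 m

Since λ ∝ 1/v, when velocity increases by a factor of 5, the wavelength decreases by a factor of 5.

λ₂/λ₁ = v₁/v₂ = 1/5

The wavelength decreases by a factor of 5.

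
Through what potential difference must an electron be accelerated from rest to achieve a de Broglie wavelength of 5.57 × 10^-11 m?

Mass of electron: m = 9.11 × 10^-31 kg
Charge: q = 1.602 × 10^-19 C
485 V

From λ = h/√(2mqV), we solve for V:

λ² = h²/(2mqV)
V = h²/(2mqλ²)
V = (6.626 × 10^-34 J·s)² / (2 × 9.11 × 10^-31 kg × 1.602 × 10^-19 C × (5.57 × 10^-11 m)²)
V = 485 V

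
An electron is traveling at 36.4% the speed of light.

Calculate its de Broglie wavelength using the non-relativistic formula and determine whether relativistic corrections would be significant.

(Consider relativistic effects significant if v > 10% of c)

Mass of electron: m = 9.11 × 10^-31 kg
Yes, relativistic corrections are needed.

Using the non-relativistic de Broglie formula λ = h/(mv):

v = 36.4% × c = 1.091 × 10^8 m/s

λ = h/(mv)
λ = (6.626 × 10^-34 J·s) / (9.11 × 10^-31 kg × 1.091 × 10^8 m/s)
λ = 6.67 × 10^-12 m

Since v = 36.4% of c > 10% of c, relativistic corrections ARE significant and the actual wavelength would differ from this non-relativistic estimate.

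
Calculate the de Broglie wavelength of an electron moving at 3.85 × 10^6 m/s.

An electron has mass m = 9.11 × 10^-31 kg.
1.89 × 10^-10 m

Using the de Broglie relation λ = h/(mv):

λ = h/(mv)
λ = (6.626 × 10^-34 J·s) / (9.11 × 10^-31 kg × 3.85 × 10^6 m/s)
λ = 1.89 × 10^-10 m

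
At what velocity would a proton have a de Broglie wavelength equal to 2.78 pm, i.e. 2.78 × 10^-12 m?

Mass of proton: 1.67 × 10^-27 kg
1.43 × 10^5 m/s

From λ = h/(mv), solve for v:

v = h/(mλ)
v = (6.626 × 10^-34 J·s) / (1.67 × 10^-27 kg × 2.78 × 10^-12 m)
v = 1.43 × 10^5 m/s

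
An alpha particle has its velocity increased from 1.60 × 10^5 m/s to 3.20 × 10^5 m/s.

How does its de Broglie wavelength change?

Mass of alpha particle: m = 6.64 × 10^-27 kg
The wavelength decreases by a factor of 2.

Using λ = h/(mv):

Initial wavelength: λ₁ = h/(mv₁) = 6.24 × 10^-13 m
Final wavelength: λ₂ = h/(mv₂) = 3.12 × 10^-13 m

Since λ ∝ 1/v, when velocity increases by a factor of 2, the wavelength decreases by a factor of 2.

λ₂/λ₁ = v₁/v₂ = 1/2

The wavelength decreases by a factor of 2.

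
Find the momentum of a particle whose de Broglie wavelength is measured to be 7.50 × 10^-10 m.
8.83 × 10^-25 kg·m/s

From the de Broglie relation λ = h/p, we solve for p:

p = h/λ
p = (6.626 × 10^-34 J·s) / (7.50 × 10^-10 m)
p = 8.83 × 10^-25 kg·m/s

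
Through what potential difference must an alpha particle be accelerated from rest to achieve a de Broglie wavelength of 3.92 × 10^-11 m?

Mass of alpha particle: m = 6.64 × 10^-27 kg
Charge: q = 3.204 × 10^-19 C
6.71 × 10^-2 V

From λ = h/√(2mqV), we solve for V:

λ² = h²/(2mqV)
V = h²/(2mqλ²)
V = (6.626 × 10^-34 J·s)² / (2 × 6.64 × 10^-27 kg × 3.204 × 10^-19 C × (3.92 × 10^-11 m)²)
V = 6.71 × 10^-2 V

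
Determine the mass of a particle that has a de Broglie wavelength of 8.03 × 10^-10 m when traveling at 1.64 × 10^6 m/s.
5.03 × 10^-31 kg

From the de Broglie relation λ = h/(mv), we solve for m:

m = h/(λv)
m = (6.626 × 10^-34 J·s) / (8.03 × 10^-10 m × 1.64 × 10^6 m/s)
m = 5.03 × 10^-31 kg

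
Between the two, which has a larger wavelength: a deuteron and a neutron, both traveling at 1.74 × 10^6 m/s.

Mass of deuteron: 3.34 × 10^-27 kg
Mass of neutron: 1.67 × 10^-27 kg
The neutron has the longer wavelength.

Using λ = h/(mv), since both particles have the same velocity, the wavelength depends only on mass.

For deuteron: λ₁ = h/(m₁v) = 1.14 × 10^-13 m
For neutron: λ₂ = h/(m₂v) = 2.28 × 10^-13 m

Since λ ∝ 1/m at constant velocity, the lighter particle has the longer wavelength.

The neutron has the longer de Broglie wavelength.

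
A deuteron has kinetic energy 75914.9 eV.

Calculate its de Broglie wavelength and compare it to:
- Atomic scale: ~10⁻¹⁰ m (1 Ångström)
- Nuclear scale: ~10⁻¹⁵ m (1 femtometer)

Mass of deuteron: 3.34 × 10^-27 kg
λ = 7.35 × 10^-14 m, which is between nuclear and atomic scales.

Using λ = h/√(2mKE):

KE = 75914.9 eV = 1.216 × 10^-14 J

λ = h/√(2mKE)
λ = (6.626 × 10^-34 J·s) / √(2 × 3.34 × 10^-27 kg × 1.216 × 10^-14 J)
λ = 7.35 × 10^-14 m

Comparison:
- Atomic scale (10⁻¹⁰ m): λ is 0.00074× this size
- Nuclear scale (10⁻¹⁵ m): λ is 74× this size

The wavelength is between nuclear and atomic scales.

This wavelength is appropriate for probing atomic structure but too large for nuclear physics experiments.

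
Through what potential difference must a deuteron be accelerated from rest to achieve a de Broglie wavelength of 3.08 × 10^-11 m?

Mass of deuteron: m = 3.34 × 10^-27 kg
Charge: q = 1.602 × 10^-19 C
4.32 × 10^-1 V

From λ = h/√(2mqV), we solve for V:

λ² = h²/(2mqV)
V = h²/(2mqλ²)
V = (6.626 × 10^-34 J·s)² / (2 × 3.34 × 10^-27 kg × 1.602 × 10^-19 C × (3.08 × 10^-11 m)²)
V = 4.32 × 10^-1 V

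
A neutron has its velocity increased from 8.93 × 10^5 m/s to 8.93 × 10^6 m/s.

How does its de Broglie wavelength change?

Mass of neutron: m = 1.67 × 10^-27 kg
The wavelength decreases by a factor of 10.

Using λ = h/(mv):

Initial wavelength: λ₁ = h/(mv₁) = 4.44 × 10^-13 m
Final wavelength: λ₂ = h/(mv₂) = 4.44 × 10^-14 m

Since λ ∝ 1/v, when velocity increases by a factor of 10, the wavelength decreases by a factor of 10.

λ₂/λ₁ = v₁/v₂ = 1/10

The wavelength decreases by a factor of 10.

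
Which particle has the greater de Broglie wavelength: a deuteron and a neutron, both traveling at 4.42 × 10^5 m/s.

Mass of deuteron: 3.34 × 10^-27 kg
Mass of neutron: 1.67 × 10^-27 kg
The neutron has the longer wavelength.

Using λ = h/(mv), since both particles have the same velocity, the wavelength depends only on mass.

For deuteron: λ₁ = h/(m₁v) = 4.49 × 10^-13 m
For neutron: λ₂ = h/(m₂v) = 8.98 × 10^-13 m

Since λ ∝ 1/m at constant velocity, the lighter particle has the longer wavelength.

The neutron has the longer de Broglie wavelength.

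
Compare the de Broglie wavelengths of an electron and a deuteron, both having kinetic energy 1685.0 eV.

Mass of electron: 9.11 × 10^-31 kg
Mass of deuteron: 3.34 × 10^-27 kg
The electron has the longer wavelength.

Using λ = h/√(2mKE):

For electron: λ₁ = h/√(2m₁KE) = 2.99 × 10^-11 m
For deuteron: λ₂ = h/√(2m₂KE) = 4.93 × 10^-13 m

Since λ ∝ 1/√m at constant kinetic energy, the lighter particle has the longer wavelength.

The electron has the longer de Broglie wavelength.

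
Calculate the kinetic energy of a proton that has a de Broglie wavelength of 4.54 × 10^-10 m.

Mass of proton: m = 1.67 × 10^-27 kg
6.38 × 10^-22 J (or 3.98 × 10^-3 eV)

From λ = h/√(2mKE), we solve for KE:

λ² = h²/(2mKE)
KE = h²/(2mλ²)
KE = (6.626 × 10^-34 J·s)² / (2 × 1.67 × 10^-27 kg × (4.54 × 10^-10 m)²)
KE = 6.38 × 10^-22 J
KE = 3.98 × 10^-3 eV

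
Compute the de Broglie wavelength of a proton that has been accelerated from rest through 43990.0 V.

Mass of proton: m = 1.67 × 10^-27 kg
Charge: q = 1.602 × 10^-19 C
1.37 × 10^-13 m

When a particle is accelerated through voltage V, it gains kinetic energy KE = qV.

The de Broglie wavelength is then λ = h/√(2mqV):

λ = h/√(2mqV)
λ = (6.626 × 10^-34 J·s) / √(2 × 1.67 × 10^-27 kg × 1.602 × 10^-19 C × 43990.0 V)
λ = 1.37 × 10^-13 m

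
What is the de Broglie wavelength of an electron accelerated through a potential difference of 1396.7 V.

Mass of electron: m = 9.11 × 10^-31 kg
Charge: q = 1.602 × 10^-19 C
3.28 × 10^-11 m

When a particle is accelerated through voltage V, it gains kinetic energy KE = qV.

The de Broglie wavelength is then λ = h/√(2mqV):

λ = h/√(2mqV)
λ = (6.626 × 10^-34 J·s) / √(2 × 9.11 × 10^-31 kg × 1.602 × 10^-19 C × 1396.7 V)
λ = 3.28 × 10^-11 m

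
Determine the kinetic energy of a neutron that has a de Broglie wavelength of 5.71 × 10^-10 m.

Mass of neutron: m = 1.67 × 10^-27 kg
4.03 × 10^-22 J (or 2.52 × 10^-3 eV)

From λ = h/√(2mKE), we solve for KE:

λ² = h²/(2mKE)
KE = h²/(2mλ²)
KE = (6.626 × 10^-34 J·s)² / (2 × 1.67 × 10^-27 kg × (5.71 × 10^-10 m)²)
KE = 4.03 × 10^-22 J
KE = 2.52 × 10^-3 eV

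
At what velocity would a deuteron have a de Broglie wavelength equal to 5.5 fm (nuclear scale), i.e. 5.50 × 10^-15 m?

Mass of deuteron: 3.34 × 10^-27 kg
3.61 × 10^7 m/s

From λ = h/(mv), solve for v:

v = h/(mλ)
v = (6.626 × 10^-34 J·s) / (3.34 × 10^-27 kg × 5.50 × 10^-15 m)
v = 3.61 × 10^7 m/s

Note: This velocity is 12.0% of the speed of light, so relativistic corrections would be needed for a more accurate calculation.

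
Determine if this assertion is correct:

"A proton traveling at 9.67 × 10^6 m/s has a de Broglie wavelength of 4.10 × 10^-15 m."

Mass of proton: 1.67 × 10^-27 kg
False

The claim is incorrect.

Using λ = h/(mv):
λ = (6.626 × 10^-34 J·s) / (1.67 × 10^-27 kg × 9.67 × 10^6 m/s)
λ = 4.10 × 10^-14 m

The actual wavelength differs from the claimed 4.10 × 10^-15 m.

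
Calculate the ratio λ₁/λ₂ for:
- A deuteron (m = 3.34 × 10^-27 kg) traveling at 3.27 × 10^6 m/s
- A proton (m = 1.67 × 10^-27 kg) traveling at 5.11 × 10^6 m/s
λ₁/λ₂ = 0.781

Using λ = h/(mv):

λ₁ = h/(m₁v₁) = 6.07 × 10^-14 m
λ₂ = h/(m₂v₂) = 7.76 × 10^-14 m

Ratio λ₁/λ₂ = (m₂v₂)/(m₁v₁)
         = (1.67 × 10^-27 kg × 5.11 × 10^6 m/s) / (3.34 × 10^-27 kg × 3.27 × 10^6 m/s)
         = 0.781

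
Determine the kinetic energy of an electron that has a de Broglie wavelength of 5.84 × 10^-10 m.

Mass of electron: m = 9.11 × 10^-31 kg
7.07 × 10^-19 J (or 4.41 eV)

From λ = h/√(2mKE), we solve for KE:

λ² = h²/(2mKE)
KE = h²/(2mλ²)
KE = (6.626 × 10^-34 J·s)² / (2 × 9.11 × 10^-31 kg × (5.84 × 10^-10 m)²)
KE = 7.07 × 10^-19 J
KE = 4.41 eV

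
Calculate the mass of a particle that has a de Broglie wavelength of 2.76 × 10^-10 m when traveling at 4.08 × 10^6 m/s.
5.88 × 10^-31 kg

From the de Broglie relation λ = h/(mv), we solve for m:

m = h/(λv)
m = (6.626 × 10^-34 J·s) / (2.76 × 10^-10 m × 4.08 × 10^6 m/s)
m = 5.88 × 10^-31 kg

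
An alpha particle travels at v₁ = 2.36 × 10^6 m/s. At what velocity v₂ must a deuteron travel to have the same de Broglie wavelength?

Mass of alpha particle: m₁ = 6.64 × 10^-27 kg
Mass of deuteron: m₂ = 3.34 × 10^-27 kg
v₂ = 4.69 × 10^6 m/s

For equal de Broglie wavelengths: λ₁ = λ₂

h/(m₁v₁) = h/(m₂v₂)
m₁v₁ = m₂v₂
v₂ = v₁ · (m₁/m₂)

v₂ = 2.36 × 10^6 m/s × (6.64 × 10^-27 kg / 3.34 × 10^-27 kg)
v₂ = 4.69 × 10^6 m/s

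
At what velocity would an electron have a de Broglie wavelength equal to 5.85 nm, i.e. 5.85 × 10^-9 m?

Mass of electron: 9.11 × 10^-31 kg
1.24 × 10^5 m/s

From λ = h/(mv), solve for v:

v = h/(mλ)
v = (6.626 × 10^-34 J·s) / (9.11 × 10^-31 kg × 5.85 × 10^-9 m)
v = 1.24 × 10^5 m/s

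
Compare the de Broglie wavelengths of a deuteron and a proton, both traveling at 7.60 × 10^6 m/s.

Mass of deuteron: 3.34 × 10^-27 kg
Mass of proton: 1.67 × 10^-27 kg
The proton has the longer wavelength.

Using λ = h/(mv), since both particles have the same velocity, the wavelength depends only on mass.

For deuteron: λ₁ = h/(m₁v) = 2.61 × 10^-14 m
For proton: λ₂ = h/(m₂v) = 5.22 × 10^-14 m

Since λ ∝ 1/m at constant velocity, the lighter particle has the longer wavelength.

The proton has the longer de Broglie wavelength.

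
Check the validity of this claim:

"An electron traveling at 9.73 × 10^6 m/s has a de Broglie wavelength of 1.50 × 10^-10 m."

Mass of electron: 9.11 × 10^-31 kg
False

The claim is incorrect.

Using λ = h/(mv):
λ = (6.626 × 10^-34 J·s) / (9.11 × 10^-31 kg × 9.73 × 10^6 m/s)
λ = 7.48 × 10^-11 m

The actual wavelength differs from the claimed 1.50 × 10^-10 m.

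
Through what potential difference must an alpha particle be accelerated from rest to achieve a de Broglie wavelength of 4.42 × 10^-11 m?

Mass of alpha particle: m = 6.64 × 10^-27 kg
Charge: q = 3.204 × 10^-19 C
5.28 × 10^-2 V

From λ = h/√(2mqV), we solve for V:

λ² = h²/(2mqV)
V = h²/(2mqλ²)
V = (6.626 × 10^-34 J·s)² / (2 × 6.64 × 10^-27 kg × 3.204 × 10^-19 C × (4.42 × 10^-11 m)²)
V = 5.28 × 10^-2 V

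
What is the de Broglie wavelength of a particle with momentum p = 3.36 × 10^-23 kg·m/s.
1.97 × 10^-11 m

Using the de Broglie relation λ = h/p:

λ = h/p
λ = (6.626 × 10^-34 J·s) / (3.36 × 10^-23 kg·m/s)
λ = 1.97 × 10^-11 m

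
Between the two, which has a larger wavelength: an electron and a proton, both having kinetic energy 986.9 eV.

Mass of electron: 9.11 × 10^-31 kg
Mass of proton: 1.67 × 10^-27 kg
The electron has the longer wavelength.

Using λ = h/√(2mKE):

For electron: λ₁ = h/√(2m₁KE) = 3.90 × 10^-11 m
For proton: λ₂ = h/√(2m₂KE) = 9.12 × 10^-13 m

Since λ ∝ 1/√m at constant kinetic energy, the lighter particle has the longer wavelength.

The electron has the longer de Broglie wavelength.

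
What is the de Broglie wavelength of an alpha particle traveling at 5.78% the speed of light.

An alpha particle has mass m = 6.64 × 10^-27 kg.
5.76 × 10^-15 m

Using the de Broglie relation λ = h/(mv):

v = 5.78% × c = 1.733 × 10^7 m/s

λ = h/(mv)
λ = (6.626 × 10^-34 J·s) / (6.64 × 10^-27 kg × 1.733 × 10^7 m/s)
λ = 5.76 × 10^-15 m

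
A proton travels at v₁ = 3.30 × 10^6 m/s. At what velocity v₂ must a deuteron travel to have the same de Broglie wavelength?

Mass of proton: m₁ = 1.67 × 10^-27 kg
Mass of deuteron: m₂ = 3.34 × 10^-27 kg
v₂ = 1.65 × 10^6 m/s

For equal de Broglie wavelengths: λ₁ = λ₂

h/(m₁v₁) = h/(m₂v₂)
m₁v₁ = m₂v₂
v₂ = v₁ · (m₁/m₂)

v₂ = 3.30 × 10^6 m/s × (1.67 × 10^-27 kg / 3.34 × 10^-27 kg)
v₂ = 1.65 × 10^6 m/s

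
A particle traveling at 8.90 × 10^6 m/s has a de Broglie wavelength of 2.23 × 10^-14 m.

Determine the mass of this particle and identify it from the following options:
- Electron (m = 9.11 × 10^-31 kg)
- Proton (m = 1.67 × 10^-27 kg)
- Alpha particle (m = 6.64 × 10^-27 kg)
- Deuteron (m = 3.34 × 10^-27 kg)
The particle is a deuteron.

From λ = h/(mv), solve for mass:

m = h/(λv)
m = (6.626 × 10^-34 J·s) / (2.23 × 10^-14 m × 8.90 × 10^6 m/s)
m = 3.34 × 10^-27 kg

Comparing with the listed masses, this is closest to a deuteron.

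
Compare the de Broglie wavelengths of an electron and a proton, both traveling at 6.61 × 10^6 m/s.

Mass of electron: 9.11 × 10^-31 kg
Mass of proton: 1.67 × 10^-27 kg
The electron has the longer wavelength.

Using λ = h/(mv), since both particles have the same velocity, the wavelength depends only on mass.

For electron: λ₁ = h/(m₁v) = 1.10 × 10^-10 m
For proton: λ₂ = h/(m₂v) = 6.00 × 10^-14 m

Since λ ∝ 1/m at constant velocity, the lighter particle has the longer wavelength.

The electron has the longer de Broglie wavelength.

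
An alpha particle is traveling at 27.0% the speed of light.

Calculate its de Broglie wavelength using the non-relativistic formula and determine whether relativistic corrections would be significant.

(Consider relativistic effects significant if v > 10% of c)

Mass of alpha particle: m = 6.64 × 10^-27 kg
Yes, relativistic corrections are needed.

Using the non-relativistic de Broglie formula λ = h/(mv):

v = 27.0% × c = 8.094 × 10^7 m/s

λ = h/(mv)
λ = (6.626 × 10^-34 J·s) / (6.64 × 10^-27 kg × 8.094 × 10^7 m/s)
λ = 1.23 × 10^-15 m

Since v = 27.0% of c > 10% of c, relativistic corrections ARE significant and the actual wavelength would differ from this non-relativistic estimate.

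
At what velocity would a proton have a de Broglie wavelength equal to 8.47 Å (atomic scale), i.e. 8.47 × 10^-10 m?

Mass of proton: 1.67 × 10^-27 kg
4.68 × 10^2 m/s

From λ = h/(mv), solve for v:

v = h/(mλ)
v = (6.626 × 10^-34 J·s) / (1.67 × 10^-27 kg × 8.47 × 10^-10 m)
v = 4.68 × 10^2 m/s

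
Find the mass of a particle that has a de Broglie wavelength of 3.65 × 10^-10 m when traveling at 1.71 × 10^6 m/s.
1.06 × 10^-30 kg

From the de Broglie relation λ = h/(mv), we solve for m:

m = h/(λv)
m = (6.626 × 10^-34 J·s) / (3.65 × 10^-10 m × 1.71 × 10^6 m/s)
m = 1.06 × 10^-30 kg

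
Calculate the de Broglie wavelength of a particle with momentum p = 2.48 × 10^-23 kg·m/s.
2.67 × 10^-11 m

Using the de Broglie relation λ = h/p:

λ = h/p
λ = (6.626 × 10^-34 J·s) / (2.48 × 10^-23 kg·m/s)
λ = 2.67 × 10^-11 m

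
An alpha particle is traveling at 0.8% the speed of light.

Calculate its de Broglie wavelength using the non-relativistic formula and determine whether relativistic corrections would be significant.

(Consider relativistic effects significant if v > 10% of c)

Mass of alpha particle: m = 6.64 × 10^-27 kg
No, relativistic corrections are not needed.

Using the non-relativistic de Broglie formula λ = h/(mv):

v = 0.8% × c = 2.398 × 10^6 m/s

λ = h/(mv)
λ = (6.626 × 10^-34 J·s) / (6.64 × 10^-27 kg × 2.398 × 10^6 m/s)
λ = 4.16 × 10^-14 m

Since v = 0.8% of c < 10% of c, relativistic corrections are NOT significant and this non-relativistic result is a good approximation.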